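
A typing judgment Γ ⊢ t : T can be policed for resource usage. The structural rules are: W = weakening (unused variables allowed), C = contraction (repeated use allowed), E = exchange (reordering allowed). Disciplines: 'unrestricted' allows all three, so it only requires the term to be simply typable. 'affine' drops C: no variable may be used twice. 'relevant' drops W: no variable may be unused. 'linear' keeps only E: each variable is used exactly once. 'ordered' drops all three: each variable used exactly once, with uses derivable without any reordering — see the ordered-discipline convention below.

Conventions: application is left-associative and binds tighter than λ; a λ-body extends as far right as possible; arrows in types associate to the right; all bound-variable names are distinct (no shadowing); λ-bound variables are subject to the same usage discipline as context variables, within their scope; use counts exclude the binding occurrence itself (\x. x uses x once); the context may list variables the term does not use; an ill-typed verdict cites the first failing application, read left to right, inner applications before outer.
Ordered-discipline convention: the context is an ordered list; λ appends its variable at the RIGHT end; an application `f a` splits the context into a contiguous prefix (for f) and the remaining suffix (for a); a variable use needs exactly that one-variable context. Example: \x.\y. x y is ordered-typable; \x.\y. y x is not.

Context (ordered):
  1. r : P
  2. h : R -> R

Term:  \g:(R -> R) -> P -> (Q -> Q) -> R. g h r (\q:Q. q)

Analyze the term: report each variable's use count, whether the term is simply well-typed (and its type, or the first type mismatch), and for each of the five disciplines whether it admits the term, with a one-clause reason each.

usage: r=1, h=1, g [bound]=1, q [bound]=1
order of uses: g, h, r, q
typing: well-typed at ((R -> R) -> P -> (Q -> Q) -> R) -> R
ordered: ✗ — no ordered split (uses run g, h, r, q)
linear: ✓ — r, h, g, q: one use apiece
affine: ✓ — none of r, h, g, q used more than once
relevant: ✓ — none of r, h, g, q goes unused
unrestricted: ✓ — simply typable at ((R -> R) -> P -> (Q -> Q) -> R) -> R; W, C, E all held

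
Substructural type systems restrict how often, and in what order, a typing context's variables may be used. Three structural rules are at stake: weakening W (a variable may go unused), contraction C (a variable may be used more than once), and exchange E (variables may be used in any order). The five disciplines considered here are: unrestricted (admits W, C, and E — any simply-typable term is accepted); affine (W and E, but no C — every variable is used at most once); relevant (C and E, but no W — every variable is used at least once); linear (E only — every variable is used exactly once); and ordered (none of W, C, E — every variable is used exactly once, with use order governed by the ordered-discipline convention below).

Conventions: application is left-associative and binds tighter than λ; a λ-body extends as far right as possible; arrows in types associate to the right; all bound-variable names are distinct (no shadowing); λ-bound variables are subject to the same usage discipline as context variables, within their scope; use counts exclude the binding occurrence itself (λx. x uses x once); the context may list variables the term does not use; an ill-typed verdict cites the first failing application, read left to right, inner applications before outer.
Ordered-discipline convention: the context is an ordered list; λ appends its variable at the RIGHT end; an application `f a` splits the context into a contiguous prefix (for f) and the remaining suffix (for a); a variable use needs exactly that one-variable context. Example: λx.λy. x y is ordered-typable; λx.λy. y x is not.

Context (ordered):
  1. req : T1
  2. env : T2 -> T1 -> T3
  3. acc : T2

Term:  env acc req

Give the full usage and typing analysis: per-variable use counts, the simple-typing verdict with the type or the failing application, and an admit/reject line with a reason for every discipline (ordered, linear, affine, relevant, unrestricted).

usage: req: 1, env: 1, acc: 1
use order (left to right): env, acc, req
typing: well-typed — term : T3
ordered: ✗, no contiguous prefix/suffix split fits env, acc, req
linear: ✓, single use per variable (req, env, acc)
affine: ✓, none of req, env, acc used more than once
relevant: ✓, req, env, acc: all used, weakening unneeded
unrestricted: ✓, type-checks (T3) and nothing is barred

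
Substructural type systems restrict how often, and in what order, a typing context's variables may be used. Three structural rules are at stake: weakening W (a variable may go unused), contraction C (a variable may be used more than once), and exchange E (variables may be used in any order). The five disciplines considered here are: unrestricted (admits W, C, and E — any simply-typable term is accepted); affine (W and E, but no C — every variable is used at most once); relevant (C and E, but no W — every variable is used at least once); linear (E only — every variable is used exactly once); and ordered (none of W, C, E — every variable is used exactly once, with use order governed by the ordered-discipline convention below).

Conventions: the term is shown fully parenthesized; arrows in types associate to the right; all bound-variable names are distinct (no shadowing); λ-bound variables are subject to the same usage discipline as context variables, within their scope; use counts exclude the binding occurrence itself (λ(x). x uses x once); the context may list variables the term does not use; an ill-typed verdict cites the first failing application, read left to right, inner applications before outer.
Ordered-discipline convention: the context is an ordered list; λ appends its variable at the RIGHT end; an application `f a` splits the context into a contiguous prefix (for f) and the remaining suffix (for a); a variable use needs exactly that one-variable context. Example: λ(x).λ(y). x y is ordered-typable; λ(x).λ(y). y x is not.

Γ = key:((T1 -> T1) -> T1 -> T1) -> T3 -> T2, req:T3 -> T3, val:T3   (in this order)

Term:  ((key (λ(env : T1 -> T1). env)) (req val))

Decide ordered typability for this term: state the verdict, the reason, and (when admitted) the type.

yes — key, req, val, env: once each, no exchange needed; term : T2
use counts: key ×1; req ×1; val ×1; env (λ-bound) ×1
use order (left to right): key, env, req, val
typing: well-typed — term : T2
per-discipline verdicts: ordered ✓, linear ✓, affine ✓, relevant ✓, unrestricted ✓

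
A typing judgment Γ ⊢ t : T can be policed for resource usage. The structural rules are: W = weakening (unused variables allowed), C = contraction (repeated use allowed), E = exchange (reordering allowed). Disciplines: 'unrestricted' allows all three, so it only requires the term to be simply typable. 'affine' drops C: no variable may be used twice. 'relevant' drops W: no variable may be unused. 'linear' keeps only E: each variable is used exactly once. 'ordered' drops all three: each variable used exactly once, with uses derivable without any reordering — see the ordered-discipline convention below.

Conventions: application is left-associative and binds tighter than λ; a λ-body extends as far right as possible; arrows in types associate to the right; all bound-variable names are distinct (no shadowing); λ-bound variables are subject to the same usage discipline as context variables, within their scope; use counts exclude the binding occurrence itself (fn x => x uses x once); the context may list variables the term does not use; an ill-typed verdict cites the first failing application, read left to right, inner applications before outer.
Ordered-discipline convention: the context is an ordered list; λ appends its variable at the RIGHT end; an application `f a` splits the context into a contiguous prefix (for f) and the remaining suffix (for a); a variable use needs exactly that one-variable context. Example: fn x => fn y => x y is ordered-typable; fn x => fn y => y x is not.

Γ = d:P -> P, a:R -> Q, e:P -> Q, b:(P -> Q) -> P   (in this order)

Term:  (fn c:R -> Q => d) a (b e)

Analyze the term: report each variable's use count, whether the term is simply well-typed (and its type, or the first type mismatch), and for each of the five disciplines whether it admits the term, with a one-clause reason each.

counts: d=1, a=1, e=1, b=1, c (λ-bound)=0
left-to-right use order: d, a, b, e
typing: ✓ — P
ordered: ✗, needs weakening: c unused
linear: ✗, needs weakening: c unused
affine: ✓, at most one use each (d, a, e, b, c)
relevant: ✗, needs weakening: c unused
unrestricted: ✓, well-typed at P; no restrictions here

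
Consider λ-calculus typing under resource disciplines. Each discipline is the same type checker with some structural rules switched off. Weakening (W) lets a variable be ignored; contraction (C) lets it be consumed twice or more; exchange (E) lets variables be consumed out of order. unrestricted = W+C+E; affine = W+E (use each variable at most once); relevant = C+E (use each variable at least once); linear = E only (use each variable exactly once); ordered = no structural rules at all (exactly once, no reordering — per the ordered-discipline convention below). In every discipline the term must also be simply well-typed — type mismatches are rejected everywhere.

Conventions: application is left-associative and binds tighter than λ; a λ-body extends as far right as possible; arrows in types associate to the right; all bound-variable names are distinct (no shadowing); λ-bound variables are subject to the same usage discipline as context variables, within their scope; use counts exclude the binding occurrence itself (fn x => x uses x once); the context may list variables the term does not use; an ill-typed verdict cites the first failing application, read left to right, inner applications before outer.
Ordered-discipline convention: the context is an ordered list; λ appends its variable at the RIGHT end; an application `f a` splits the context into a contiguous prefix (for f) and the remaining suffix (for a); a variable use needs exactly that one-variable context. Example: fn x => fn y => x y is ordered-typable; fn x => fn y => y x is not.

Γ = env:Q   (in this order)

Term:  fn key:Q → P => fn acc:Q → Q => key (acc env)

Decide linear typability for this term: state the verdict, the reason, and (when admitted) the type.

yes — exactly-once usage across env, key, acc; term : (Q → P) → (Q → Q) → P
usage: env=1, key (λ-bound)=1, acc (λ-bound)=1
order of uses: key, acc, env
typing: well-typed at (Q → P) → (Q → Q) → P
summary: ordered ✗, linear ✓, affine ✓, relevant ✓, unrestricted ✓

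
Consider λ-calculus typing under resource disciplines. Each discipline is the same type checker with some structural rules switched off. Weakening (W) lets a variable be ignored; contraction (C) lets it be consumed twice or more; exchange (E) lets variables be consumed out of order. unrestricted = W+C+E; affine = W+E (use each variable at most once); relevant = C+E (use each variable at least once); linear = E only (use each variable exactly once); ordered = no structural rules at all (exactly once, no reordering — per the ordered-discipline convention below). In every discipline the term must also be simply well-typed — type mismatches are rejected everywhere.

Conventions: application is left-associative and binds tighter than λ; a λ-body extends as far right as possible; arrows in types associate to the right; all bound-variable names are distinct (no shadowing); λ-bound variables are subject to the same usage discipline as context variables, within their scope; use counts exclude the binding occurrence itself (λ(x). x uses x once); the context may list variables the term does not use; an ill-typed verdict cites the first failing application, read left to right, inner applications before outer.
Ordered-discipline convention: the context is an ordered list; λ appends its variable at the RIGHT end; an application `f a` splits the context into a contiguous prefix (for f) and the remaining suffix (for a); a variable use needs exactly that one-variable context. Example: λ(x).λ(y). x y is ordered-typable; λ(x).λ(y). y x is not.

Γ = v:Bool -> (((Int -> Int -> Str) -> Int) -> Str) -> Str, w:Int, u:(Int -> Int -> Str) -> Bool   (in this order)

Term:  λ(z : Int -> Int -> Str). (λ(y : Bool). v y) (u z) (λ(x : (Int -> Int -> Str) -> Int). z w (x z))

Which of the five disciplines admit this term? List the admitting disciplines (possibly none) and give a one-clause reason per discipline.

admitting disciplines: relevant, unrestricted
use counts: v: 1×, w: 1×, u: 1×, z (λ-bound): 3×, y (λ-bound): 1×, x (λ-bound): 1×
left-to-right use order: v, y, u, z, z, w, x, z
typing: the term checks, with type (Int -> Int -> Str) -> Str
ordered: ✗, z ×3 used more than once (contraction)
linear: ✗, z ×3 used more than once (contraction)
affine: ✗, z ×3 used more than once (contraction)
relevant: ✓, every one of v, w, u, z, y, x appears
unrestricted: ✓, typability at (Int -> Int -> Str) -> Str is all that's needed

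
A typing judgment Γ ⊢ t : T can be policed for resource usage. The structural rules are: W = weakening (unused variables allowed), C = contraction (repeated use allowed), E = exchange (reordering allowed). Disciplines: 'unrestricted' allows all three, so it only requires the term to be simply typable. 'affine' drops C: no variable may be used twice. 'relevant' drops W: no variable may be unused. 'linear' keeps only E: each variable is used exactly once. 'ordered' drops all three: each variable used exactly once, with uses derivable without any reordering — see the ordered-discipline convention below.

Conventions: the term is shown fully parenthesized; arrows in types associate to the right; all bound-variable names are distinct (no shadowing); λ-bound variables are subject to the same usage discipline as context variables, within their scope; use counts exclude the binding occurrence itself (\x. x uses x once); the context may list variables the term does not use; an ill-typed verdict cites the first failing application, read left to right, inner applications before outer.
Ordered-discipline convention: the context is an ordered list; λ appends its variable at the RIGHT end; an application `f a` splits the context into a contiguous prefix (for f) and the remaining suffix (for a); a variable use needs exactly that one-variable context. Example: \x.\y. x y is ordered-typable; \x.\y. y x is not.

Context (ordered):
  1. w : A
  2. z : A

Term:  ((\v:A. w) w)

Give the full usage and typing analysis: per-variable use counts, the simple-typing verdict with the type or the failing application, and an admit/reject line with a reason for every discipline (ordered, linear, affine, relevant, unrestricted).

use counts: w: 2×; z: 0×; v (bound): 0×
use order (left to right): w, w
typing: well-typed — term : A
ordered: ✗, uses contraction: w ×2; z, v left unused
linear: ✗, uses contraction: w ×2; z, v left unused
affine: ✗, uses contraction: w ×2
relevant: ✗, z, v left unused
unrestricted: ✓, type-checks (A) and nothing is barred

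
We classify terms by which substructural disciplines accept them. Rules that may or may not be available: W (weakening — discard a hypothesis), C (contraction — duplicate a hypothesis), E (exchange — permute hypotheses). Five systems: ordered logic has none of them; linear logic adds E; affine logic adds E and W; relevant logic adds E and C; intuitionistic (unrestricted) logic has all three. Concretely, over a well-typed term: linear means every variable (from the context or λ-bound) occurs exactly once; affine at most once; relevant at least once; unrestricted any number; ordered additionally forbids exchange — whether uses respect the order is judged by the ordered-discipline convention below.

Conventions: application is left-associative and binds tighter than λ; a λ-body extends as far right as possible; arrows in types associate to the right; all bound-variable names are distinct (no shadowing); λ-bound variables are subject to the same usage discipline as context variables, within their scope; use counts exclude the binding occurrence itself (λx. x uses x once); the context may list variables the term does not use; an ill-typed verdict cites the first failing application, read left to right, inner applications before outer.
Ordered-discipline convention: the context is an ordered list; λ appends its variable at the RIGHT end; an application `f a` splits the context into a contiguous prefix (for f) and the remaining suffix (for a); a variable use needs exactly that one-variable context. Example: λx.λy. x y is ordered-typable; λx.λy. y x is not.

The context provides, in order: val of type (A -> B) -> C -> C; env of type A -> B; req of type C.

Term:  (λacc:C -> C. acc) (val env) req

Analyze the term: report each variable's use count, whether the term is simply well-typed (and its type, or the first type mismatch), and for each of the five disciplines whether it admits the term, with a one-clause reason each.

usage: val: 1×, env: 1×, req: 1×, acc (λ-bound): 1×
order of uses: acc, val, env, req
typing: the term checks, with type C
ordered ✓ (val, env, req, acc once each; derivable with no W/C/E)
linear ✓ (val, env, req, acc: one use apiece)
affine ✓ (none of val, env, req, acc used more than once)
relevant ✓ (val, env, req, acc: all used, weakening unneeded)
unrestricted ✓ (typability at C is all that's needed)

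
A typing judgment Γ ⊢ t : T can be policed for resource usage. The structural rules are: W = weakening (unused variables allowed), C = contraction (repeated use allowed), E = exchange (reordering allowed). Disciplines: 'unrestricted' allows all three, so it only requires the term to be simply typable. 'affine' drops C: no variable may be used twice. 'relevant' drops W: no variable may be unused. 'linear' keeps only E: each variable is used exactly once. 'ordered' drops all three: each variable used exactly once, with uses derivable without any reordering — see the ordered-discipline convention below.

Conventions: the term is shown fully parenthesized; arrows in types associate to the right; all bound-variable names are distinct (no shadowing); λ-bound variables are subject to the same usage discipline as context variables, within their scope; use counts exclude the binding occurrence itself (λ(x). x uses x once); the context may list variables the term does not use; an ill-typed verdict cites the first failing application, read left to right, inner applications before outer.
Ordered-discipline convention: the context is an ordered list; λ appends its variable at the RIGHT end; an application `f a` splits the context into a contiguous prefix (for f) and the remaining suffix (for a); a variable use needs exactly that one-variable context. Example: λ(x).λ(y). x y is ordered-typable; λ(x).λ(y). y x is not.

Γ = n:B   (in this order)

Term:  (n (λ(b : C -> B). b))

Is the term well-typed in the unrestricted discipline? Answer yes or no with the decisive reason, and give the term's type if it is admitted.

no — not simply typable
variable uses: n ×1, b (λ-bound) ×1
order of uses: n, b
typing: ill-typed: non-arrow in function slot: B
per-discipline verdicts: ordered ✗; linear ✗; affine ✗; relevant ✗; unrestricted ✗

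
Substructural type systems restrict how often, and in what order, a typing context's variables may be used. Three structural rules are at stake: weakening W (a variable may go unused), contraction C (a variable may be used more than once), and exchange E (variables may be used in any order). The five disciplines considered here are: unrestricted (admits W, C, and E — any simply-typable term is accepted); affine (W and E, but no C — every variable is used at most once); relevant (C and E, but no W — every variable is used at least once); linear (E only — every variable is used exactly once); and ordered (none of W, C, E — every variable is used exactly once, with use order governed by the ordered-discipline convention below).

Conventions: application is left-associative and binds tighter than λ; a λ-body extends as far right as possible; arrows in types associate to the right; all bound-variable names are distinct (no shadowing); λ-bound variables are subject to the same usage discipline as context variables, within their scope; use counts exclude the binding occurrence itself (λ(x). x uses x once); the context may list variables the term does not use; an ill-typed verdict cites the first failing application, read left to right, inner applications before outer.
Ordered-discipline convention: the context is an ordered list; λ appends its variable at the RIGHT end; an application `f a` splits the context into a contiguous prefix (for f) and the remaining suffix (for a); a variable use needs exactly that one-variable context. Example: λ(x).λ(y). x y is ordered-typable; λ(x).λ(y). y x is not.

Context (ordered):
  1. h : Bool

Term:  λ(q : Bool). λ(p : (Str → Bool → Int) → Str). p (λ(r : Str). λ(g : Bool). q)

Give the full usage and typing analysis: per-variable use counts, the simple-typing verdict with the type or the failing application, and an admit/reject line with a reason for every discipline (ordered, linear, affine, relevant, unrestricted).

usage: h ×0, q (λ-bound) ×1, p (λ-bound) ×1, r (λ-bound) ×0, g (λ-bound) ×0
left-to-right use order: p, q
typing: ill-typed: an argument Str → Bool → Bool mismatches the expected Str → Bool → Int
ordered: ✗ — the type mismatch rejects it
linear: ✗ — not simply typable
affine: ✗ — fails simple typing
relevant: ✗ — a type mismatch blocks all five
unrestricted: ✗ — the type mismatch rejects it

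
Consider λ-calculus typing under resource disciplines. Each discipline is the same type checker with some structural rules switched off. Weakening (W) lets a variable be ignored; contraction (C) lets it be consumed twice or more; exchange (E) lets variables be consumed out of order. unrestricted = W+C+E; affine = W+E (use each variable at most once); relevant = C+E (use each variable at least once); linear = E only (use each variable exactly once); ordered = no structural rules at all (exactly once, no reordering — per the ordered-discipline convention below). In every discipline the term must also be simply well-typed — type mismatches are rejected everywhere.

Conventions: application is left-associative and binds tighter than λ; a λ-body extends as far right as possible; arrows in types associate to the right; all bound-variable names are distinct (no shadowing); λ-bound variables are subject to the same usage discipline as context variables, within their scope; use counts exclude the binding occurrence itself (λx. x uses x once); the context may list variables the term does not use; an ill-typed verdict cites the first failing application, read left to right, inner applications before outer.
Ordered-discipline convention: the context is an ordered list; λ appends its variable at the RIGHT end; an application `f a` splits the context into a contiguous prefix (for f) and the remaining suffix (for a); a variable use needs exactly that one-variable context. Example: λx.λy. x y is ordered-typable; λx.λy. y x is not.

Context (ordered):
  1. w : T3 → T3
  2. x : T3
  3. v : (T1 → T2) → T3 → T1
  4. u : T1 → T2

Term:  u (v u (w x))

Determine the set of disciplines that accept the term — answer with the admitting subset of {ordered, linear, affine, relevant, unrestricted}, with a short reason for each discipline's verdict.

admitted by: relevant, unrestricted
use counts: w=1, x=1, v=1, u=2
use order (left to right): u, v, u, w, x
typing: well-typed — term : T2
ordered ✗ (uses contraction: u ×2)
linear ✗ (uses contraction: u ×2)
affine ✗ (uses contraction: u ×2)
relevant ✓ (every one of w, x, v, u appears)
unrestricted ✓ (type-checks (T2) and nothing is barred)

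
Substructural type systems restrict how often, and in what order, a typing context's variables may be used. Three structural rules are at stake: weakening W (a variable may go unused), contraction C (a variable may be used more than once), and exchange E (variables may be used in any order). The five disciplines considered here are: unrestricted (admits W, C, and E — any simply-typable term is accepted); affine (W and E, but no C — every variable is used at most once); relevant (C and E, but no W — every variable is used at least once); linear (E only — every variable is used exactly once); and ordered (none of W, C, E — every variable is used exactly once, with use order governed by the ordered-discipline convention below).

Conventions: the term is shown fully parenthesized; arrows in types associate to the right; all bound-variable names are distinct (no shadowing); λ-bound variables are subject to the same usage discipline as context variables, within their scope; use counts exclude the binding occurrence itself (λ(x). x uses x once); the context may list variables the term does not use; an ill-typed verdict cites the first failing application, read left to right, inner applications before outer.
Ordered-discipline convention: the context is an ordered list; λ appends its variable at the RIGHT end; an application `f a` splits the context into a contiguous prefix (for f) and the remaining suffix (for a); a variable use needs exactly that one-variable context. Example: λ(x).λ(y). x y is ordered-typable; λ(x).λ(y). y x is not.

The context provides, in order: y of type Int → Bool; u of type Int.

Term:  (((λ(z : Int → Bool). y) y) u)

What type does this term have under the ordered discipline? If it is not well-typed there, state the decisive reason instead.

not well-typed under ordered — uses contraction: y ×2; z never used (weakening)
variable uses: y: 2; u: 1; z (bound): 0
use order (left to right): y, y, u
typing: well-typed — term : Bool
across the five disciplines: ordered ✗, linear ✗, affine ✗, relevant ✗, unrestricted ✓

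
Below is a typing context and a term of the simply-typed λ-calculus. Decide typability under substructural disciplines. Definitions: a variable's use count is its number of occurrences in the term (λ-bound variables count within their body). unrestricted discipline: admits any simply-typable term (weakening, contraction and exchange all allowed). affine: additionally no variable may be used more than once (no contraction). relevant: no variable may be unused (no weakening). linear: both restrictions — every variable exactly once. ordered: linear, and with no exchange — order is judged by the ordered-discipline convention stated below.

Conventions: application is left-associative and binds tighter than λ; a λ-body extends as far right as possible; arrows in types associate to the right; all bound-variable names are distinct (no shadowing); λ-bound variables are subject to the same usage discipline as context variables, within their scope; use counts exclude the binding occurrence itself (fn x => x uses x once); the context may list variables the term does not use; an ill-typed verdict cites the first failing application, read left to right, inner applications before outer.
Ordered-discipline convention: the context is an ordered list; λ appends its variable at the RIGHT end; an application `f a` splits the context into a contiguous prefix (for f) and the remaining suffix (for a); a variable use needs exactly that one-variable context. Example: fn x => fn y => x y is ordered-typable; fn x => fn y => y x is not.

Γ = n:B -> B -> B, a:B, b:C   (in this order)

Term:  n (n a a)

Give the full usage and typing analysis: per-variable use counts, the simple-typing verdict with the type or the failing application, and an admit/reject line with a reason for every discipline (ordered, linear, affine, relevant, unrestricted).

use counts: n: 2, a: 2, b: 0
use order (left to right): n, n, a, a
typing: well-typed — term : B -> B
ordered: ✗, uses contraction: n ×2, a ×2; needs weakening: b unused
linear: ✗, uses contraction: n ×2, a ×2; needs weakening: b unused
affine: ✗, uses contraction: n ×2, a ×2
relevant: ✗, needs weakening: b unused
unrestricted: ✓, typability at B -> B is all that's needed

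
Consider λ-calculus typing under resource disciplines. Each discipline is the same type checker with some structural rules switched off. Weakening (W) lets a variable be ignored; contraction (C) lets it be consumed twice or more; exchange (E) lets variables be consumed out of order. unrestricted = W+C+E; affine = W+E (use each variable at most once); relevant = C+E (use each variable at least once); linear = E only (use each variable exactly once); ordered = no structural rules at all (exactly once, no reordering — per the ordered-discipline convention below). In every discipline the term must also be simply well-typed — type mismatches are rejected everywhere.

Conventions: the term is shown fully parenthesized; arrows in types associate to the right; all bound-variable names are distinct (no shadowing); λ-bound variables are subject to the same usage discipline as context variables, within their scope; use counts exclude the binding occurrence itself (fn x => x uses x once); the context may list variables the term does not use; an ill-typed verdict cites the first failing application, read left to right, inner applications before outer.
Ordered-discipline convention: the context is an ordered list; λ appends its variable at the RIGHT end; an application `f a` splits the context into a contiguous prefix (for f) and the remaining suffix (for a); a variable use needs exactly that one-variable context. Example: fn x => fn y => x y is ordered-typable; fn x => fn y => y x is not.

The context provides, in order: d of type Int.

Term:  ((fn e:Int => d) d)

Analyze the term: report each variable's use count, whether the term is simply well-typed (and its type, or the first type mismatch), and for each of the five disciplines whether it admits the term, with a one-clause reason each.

variable uses: d=2, e [bound]=0
use order (left to right): d, d
typing: well-typed at Int
ordered: ✗, d ×2 used more than once (contraction); e never used (weakening)
linear: ✗, d ×2 used more than once (contraction); e never used (weakening)
affine: ✗, d ×2 used more than once (contraction)
relevant: ✗, e never used (weakening)
unrestricted: ✓, type-checks (Int) and nothing is barred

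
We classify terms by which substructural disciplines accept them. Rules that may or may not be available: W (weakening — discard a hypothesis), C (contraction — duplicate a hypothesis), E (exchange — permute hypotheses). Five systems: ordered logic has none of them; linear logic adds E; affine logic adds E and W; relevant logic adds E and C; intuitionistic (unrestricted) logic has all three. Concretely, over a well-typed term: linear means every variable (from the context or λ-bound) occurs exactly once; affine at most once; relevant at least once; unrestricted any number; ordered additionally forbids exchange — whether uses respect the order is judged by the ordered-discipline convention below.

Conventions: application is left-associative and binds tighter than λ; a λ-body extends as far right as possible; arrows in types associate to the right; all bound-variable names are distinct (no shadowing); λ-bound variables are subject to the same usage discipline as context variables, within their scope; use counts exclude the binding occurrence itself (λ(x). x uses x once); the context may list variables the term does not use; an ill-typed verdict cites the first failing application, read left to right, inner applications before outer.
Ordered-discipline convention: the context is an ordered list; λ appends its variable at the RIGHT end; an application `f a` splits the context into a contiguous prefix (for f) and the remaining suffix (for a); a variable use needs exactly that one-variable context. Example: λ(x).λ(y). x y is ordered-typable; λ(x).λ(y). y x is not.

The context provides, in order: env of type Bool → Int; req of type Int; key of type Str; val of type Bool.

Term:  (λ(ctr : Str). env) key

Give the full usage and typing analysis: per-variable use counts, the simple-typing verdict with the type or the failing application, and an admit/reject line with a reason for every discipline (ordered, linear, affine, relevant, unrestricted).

use counts: env: 1×; req: 0×; key: 1×; val: 0×; ctr (λ-bound): 0×
use order (left to right): env, key
typing: the term checks, with type Bool → Int
ordered ✗ (req, val, ctr never used (weakening))
linear ✗ (req, val, ctr never used (weakening))
affine ✓ (env, req, key, val, ctr: no repeats, contraction unneeded)
relevant ✗ (req, val, ctr never used (weakening))
unrestricted ✓ (simply typable at Bool → Int; W, C, E all held)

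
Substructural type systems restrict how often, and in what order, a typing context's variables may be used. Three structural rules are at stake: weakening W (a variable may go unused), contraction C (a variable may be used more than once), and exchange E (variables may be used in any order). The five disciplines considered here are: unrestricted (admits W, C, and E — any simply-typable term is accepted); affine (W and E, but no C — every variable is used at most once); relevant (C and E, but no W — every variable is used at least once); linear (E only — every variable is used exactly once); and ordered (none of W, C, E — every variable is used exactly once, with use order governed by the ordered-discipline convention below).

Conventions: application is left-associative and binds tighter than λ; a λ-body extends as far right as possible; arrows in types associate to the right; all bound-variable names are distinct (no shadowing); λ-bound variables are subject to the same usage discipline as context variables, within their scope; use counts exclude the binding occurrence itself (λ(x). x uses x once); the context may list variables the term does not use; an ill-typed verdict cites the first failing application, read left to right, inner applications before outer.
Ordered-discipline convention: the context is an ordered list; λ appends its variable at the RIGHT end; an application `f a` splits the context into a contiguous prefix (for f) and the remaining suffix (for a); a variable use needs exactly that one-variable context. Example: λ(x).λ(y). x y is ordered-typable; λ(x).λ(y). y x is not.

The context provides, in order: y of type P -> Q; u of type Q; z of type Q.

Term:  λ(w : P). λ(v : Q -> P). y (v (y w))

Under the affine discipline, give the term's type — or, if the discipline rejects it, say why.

not well-typed under affine — repeated use of y ×2
use counts: y: 2; u: 0; z: 0; w [bound]: 1; v [bound]: 1
left-to-right use order: y, v, y, w
typing: ✓ — P -> (Q -> P) -> Q
all disciplines: ordered ✗; linear ✗; affine ✗; relevant ✗; unrestricted ✓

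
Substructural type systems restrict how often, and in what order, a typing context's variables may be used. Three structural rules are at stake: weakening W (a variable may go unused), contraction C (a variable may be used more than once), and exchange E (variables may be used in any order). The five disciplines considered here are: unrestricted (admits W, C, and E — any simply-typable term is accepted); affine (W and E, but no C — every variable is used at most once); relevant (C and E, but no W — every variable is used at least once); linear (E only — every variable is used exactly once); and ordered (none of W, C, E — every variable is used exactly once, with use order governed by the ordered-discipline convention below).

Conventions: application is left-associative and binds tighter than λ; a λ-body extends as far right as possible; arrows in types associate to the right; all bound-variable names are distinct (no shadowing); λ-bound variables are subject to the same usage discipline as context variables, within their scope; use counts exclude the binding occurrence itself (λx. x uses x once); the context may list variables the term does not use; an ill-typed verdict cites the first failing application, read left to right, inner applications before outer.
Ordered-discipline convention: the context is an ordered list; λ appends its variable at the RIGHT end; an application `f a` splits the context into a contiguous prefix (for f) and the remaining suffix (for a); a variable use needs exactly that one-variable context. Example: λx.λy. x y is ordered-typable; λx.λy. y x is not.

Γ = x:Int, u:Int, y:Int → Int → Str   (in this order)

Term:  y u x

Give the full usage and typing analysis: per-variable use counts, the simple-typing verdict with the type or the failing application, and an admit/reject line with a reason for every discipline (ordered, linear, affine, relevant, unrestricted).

counts: x ×1; u ×1; y ×1
left-to-right use order: y, u, x
typing: the term checks, with type Str
ordered: ✗ — use order y, u, x needs exchange
linear: ✓ — exactly-once usage across x, u, y
affine: ✓ — none of x, u, y used more than once
relevant: ✓ — every one of x, u, y appears
unrestricted: ✓ — type-checks (Str) and nothing is barred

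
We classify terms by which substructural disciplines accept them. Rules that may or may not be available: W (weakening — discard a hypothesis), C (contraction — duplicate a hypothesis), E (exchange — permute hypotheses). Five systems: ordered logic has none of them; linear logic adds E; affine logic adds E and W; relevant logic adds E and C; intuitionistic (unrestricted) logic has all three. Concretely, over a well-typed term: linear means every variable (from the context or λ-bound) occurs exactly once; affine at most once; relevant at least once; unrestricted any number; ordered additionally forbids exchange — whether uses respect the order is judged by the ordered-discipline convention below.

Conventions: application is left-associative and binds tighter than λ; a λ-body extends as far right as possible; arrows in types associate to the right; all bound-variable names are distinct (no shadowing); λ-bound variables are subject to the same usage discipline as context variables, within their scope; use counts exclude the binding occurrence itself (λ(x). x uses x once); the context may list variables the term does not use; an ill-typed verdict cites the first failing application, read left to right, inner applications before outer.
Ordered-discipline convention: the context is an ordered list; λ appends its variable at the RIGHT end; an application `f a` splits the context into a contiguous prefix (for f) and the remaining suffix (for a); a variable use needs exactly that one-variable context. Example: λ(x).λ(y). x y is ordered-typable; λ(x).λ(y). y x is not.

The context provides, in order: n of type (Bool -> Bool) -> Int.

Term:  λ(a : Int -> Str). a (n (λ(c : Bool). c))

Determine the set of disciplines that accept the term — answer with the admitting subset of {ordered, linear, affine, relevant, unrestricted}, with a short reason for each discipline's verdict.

admitted in: linear, affine, relevant, unrestricted
variable uses: n=1, a [bound]=1, c [bound]=1
use order (left to right): a, n, c
typing: well-typed at (Int -> Str) -> Str
ordered ✗ (needs exchange: uses follow a, n, c)
linear ✓ (exactly-once usage across n, a, c)
affine ✓ (none of n, a, c used more than once)
relevant ✓ (none of n, a, c goes unused)
unrestricted ✓ (type-checks ((Int -> Str) -> Str) and nothing is barred)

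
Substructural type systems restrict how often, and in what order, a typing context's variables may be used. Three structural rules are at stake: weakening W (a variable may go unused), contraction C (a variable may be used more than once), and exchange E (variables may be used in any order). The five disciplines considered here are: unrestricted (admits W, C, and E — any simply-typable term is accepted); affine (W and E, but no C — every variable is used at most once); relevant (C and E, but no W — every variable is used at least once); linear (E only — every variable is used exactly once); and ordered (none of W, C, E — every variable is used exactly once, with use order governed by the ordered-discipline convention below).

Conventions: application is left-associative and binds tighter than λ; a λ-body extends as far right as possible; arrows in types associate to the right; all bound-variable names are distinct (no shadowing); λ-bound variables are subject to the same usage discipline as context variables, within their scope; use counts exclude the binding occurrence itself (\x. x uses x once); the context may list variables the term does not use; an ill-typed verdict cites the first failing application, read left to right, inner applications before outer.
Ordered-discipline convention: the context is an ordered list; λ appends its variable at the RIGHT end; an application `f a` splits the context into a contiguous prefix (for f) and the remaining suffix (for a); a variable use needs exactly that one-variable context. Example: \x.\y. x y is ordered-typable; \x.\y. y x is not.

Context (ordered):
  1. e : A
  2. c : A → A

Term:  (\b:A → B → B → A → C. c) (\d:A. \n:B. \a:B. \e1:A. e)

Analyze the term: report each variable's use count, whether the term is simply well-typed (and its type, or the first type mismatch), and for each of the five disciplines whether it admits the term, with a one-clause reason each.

usage: e ×1, c ×1, b (bound) ×0, d (bound) ×0, n (bound) ×0, a (bound) ×0, e1 (bound) ×0
order of uses: c, e
typing: ill-typed: an application expects A → B → B → A → C but receives A → B → B → A → A
ordered ✗ (the type mismatch rejects it)
linear ✗ (not simply typable)
affine ✗ (fails simple typing)
relevant ✗ (a type mismatch blocks all five)
unrestricted ✗ (the type mismatch rejects it)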